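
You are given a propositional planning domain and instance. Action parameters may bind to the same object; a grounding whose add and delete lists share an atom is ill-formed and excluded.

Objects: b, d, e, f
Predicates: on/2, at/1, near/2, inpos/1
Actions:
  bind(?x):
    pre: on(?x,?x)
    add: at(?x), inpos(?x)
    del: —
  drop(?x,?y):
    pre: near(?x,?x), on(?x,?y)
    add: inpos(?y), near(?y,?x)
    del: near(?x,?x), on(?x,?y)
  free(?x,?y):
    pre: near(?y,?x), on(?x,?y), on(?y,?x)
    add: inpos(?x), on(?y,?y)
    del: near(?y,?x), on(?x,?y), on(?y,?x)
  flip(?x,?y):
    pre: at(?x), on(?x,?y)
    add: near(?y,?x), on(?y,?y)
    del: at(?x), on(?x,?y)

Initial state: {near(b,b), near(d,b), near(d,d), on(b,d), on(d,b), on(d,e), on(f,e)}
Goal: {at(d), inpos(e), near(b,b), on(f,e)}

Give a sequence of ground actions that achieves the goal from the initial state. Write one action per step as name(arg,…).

drop(d,e); free(b,d); bind(d)

1. drop(d,e)  →  {inpos(e), near(b,b), near(d,b), near(e,d), on(b,d), on(d,b), on(f,e)}
2. free(b,d)  →  {inpos(b), inpos(e), near(b,b), near(e,d), on(d,d), on(f,e)}
3. bind(d)  →  {at(d), inpos(b), inpos(d), inpos(e), near(b,b), near(e,d), on(d,d), on(f,e)}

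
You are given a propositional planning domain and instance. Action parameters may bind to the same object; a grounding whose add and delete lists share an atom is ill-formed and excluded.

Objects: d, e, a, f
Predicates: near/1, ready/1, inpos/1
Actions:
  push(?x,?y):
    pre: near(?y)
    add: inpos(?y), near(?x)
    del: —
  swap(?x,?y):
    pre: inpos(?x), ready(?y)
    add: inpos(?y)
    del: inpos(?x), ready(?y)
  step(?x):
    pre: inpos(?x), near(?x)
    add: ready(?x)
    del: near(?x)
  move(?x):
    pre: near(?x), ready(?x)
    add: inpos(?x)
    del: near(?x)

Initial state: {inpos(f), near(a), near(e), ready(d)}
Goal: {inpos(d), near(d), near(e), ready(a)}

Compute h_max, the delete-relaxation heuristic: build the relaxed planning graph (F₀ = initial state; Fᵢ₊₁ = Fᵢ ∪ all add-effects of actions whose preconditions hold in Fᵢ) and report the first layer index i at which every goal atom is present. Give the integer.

2

F0 = init (4 atoms)
F1 = F0 ∪ {inpos(a), inpos(d), inpos(e), near(d), near(f)}  (9 atoms)
F2 = F1 ∪ {ready(a), ready(e), ready(f)}  (12 atoms)
goal ⊆ F2  ⇒  h_max = 2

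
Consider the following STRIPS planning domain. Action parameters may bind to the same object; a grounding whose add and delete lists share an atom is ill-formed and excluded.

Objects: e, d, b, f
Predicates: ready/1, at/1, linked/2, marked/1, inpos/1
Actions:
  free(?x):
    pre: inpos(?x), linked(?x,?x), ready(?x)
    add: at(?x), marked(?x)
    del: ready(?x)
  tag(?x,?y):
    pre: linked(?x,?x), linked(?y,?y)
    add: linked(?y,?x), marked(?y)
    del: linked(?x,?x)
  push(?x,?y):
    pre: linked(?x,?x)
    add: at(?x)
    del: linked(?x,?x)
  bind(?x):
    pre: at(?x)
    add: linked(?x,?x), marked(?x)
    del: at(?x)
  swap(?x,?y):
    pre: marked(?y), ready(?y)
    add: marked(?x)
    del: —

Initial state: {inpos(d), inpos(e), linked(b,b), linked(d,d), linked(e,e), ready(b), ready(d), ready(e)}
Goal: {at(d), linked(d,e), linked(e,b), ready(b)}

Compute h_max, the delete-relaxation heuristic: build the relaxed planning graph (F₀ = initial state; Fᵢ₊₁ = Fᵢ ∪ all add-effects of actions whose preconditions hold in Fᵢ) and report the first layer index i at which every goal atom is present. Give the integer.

1

F0 = init (8 atoms)
F1 = F0 ∪ {at(b), at(d), at(e), linked(b,d), linked(b,e), linked(d,b), linked(d,e), linked(e,b), linked(e,d), marked(b), marked(d), marked(e)}  (20 atoms)
goal ⊆ F1  ⇒  h_max = 1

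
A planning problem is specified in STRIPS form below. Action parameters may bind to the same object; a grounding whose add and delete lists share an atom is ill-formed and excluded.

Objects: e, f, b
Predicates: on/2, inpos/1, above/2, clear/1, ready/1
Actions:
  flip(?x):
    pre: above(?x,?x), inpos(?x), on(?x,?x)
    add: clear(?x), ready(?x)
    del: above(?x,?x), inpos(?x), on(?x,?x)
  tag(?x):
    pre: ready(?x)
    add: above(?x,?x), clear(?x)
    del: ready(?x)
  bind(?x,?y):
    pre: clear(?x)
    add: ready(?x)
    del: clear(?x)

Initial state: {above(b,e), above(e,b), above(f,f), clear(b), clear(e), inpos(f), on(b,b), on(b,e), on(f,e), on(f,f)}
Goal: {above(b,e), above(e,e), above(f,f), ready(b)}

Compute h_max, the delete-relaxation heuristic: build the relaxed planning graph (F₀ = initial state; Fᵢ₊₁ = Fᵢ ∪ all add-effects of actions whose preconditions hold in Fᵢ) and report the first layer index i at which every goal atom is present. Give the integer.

F0 = init (10 atoms)
F1 = F0 ∪ {clear(f), ready(b), ready(e), ready(f)}  (14 atoms)
F2 = F1 ∪ {above(b,b), above(e,e)}  (16 atoms)
goal ⊆ F2  ⇒  h_max = 2

2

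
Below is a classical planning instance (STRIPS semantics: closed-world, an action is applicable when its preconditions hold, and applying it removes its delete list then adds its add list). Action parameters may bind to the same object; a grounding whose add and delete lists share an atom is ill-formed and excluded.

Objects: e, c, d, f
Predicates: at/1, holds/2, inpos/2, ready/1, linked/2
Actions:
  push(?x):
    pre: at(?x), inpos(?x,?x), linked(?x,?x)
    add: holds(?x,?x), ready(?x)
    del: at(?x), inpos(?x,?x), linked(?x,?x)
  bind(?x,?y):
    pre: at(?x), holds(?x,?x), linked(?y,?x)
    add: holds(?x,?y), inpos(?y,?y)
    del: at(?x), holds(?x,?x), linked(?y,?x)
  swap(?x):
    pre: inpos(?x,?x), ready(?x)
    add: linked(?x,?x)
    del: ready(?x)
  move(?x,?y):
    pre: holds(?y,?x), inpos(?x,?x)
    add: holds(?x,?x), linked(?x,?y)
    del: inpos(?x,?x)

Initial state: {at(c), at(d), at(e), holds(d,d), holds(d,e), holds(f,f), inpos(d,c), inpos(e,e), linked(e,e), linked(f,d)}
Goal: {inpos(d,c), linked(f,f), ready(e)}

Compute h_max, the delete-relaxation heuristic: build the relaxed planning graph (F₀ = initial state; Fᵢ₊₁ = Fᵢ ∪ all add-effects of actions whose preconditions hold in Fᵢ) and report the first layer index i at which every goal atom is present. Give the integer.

2

F0 = init (10 atoms)
F1 = F0 ∪ {holds(d,f), holds(e,e), inpos(f,f), linked(e,d), ready(e)}  (15 atoms)
F2 = F1 ∪ {linked(f,f)}  (16 atoms)
goal ⊆ F2  ⇒  h_max = 2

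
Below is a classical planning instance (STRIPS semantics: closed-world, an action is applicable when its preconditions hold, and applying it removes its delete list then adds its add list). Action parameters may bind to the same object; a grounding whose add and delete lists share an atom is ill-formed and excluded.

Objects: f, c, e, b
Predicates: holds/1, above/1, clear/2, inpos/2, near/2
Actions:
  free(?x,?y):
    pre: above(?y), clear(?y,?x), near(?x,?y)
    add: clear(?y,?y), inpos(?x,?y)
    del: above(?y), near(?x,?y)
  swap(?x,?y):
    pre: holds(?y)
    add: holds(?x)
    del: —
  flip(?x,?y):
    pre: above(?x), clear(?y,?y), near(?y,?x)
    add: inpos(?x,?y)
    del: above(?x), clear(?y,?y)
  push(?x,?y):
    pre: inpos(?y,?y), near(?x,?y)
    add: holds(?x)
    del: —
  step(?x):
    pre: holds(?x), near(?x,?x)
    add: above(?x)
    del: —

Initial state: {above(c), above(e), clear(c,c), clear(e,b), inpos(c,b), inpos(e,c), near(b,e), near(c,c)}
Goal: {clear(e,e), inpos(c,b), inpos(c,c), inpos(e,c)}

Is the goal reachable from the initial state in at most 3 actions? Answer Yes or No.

1. free(c,c)  →  {above(e), clear(c,c), clear(e,b), inpos(c,b), inpos(c,c), inpos(e,c), near(b,e)}
2. free(b,e)  →  {clear(c,c), clear(e,b), clear(e,e), inpos(b,e), inpos(c,b), inpos(c,c), inpos(e,c)}
optimal plan length = 2; 2 ≤ 3

Yes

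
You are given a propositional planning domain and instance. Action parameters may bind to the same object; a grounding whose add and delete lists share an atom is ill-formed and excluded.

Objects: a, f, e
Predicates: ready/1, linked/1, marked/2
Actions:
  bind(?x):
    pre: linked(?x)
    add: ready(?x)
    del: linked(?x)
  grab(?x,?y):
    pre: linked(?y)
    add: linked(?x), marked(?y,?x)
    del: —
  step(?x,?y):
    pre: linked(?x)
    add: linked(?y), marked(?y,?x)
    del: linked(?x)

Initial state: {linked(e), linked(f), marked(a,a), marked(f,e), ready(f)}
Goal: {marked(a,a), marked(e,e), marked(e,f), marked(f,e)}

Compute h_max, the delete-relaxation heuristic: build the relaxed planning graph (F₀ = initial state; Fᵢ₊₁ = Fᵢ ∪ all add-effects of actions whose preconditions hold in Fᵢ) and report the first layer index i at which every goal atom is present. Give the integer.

F0 = init (5 atoms)
F1 = F0 ∪ {linked(a), marked(a,e), marked(a,f), marked(e,a), marked(e,e), marked(e,f), marked(f,a), marked(f,f), ready(e)}  (14 atoms)
goal ⊆ F1  ⇒  h_max = 1

1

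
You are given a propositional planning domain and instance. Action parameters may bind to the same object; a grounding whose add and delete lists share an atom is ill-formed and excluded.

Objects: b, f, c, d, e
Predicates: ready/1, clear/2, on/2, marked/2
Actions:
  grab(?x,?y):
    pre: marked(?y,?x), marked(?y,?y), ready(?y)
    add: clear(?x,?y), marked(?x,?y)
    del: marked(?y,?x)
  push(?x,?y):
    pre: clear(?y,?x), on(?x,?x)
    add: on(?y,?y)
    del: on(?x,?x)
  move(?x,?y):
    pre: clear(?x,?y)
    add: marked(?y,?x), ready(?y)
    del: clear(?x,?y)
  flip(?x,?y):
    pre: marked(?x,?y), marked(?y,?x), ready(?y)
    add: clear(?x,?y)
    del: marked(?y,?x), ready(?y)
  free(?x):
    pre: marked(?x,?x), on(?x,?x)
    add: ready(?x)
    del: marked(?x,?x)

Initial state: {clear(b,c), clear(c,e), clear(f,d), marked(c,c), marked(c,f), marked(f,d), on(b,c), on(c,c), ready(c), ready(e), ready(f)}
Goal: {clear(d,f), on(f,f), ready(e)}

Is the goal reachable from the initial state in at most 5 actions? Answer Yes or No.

1. grab(f,c)  →  {clear(b,c), clear(c,e), clear(f,c), clear(f,d), marked(c,c), marked(f,c), marked(f,d), on(b,c), on(c,c), ready(c), ready(e), ready(f)}
2. push(c,f)  →  {clear(b,c), clear(c,e), clear(f,c), clear(f,d), marked(c,c), marked(f,c), marked(f,d), on(b,c), on(f,f), ready(c), ready(e), ready(f)}
3. move(f,d)  →  {clear(b,c), clear(c,e), clear(f,c), marked(c,c), marked(d,f), marked(f,c), marked(f,d), on(b,c), on(f,f), ready(c), ready(d), ready(e), ready(f)}
4. flip(d,f)  →  {clear(b,c), clear(c,e), clear(d,f), clear(f,c), marked(c,c), marked(d,f), marked(f,c), on(b,c), on(f,f), ready(c), ready(d), ready(e)}
optimal plan length = 4; 4 ≤ 5

Yes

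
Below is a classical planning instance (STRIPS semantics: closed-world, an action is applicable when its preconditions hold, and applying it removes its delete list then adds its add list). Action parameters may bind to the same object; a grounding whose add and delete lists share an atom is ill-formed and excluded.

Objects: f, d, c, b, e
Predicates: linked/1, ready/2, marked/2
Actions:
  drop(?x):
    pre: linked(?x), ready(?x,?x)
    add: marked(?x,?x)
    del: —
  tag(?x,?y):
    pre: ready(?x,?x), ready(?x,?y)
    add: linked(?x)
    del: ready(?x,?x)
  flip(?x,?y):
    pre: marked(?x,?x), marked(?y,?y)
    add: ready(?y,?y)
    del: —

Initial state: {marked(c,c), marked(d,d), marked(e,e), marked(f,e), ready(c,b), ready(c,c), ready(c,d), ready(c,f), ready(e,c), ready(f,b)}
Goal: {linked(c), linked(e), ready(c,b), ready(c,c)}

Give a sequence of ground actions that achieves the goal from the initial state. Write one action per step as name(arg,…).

1. tag(c,f)  →  {linked(c), marked(c,c), marked(d,d), marked(e,e), marked(f,e), ready(c,b), ready(c,d), ready(c,f), ready(e,c), ready(f,b)}
2. flip(d,c)  →  {linked(c), marked(c,c), marked(d,d), marked(e,e), marked(f,e), ready(c,b), ready(c,c), ready(c,d), ready(c,f), ready(e,c), ready(f,b)}
3. flip(d,e)  →  {linked(c), marked(c,c), marked(d,d), marked(e,e), marked(f,e), ready(c,b), ready(c,c), ready(c,d), ready(c,f), ready(e,c), ready(e,e), ready(f,b)}
4. tag(e,c)  →  {linked(c), linked(e), marked(c,c), marked(d,d), marked(e,e), marked(f,e), ready(c,b), ready(c,c), ready(c,d), ready(c,f), ready(e,c), ready(f,b)}

tag(c,f); flip(d,c); flip(d,e); tag(e,c)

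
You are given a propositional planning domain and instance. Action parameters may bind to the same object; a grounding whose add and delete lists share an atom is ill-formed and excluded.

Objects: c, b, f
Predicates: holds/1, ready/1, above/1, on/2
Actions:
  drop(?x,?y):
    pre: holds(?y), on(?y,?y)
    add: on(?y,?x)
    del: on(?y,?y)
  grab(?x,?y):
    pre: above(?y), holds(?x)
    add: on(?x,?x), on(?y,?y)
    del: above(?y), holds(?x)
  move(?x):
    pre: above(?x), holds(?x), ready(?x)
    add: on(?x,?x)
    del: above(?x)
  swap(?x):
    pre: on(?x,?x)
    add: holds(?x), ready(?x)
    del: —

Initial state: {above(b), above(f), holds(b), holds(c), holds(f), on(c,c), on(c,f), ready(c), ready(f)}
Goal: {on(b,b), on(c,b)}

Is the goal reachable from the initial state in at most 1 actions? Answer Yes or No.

No

1. drop(b,c)  →  {above(b), above(f), holds(b), holds(c), holds(f), on(c,b), on(c,f), ready(c), ready(f)}
2. grab(c,b)  →  {above(f), holds(b), holds(f), on(b,b), on(c,b), on(c,c), on(c,f), ready(c), ready(f)}
optimal plan length = 2; 2 > 1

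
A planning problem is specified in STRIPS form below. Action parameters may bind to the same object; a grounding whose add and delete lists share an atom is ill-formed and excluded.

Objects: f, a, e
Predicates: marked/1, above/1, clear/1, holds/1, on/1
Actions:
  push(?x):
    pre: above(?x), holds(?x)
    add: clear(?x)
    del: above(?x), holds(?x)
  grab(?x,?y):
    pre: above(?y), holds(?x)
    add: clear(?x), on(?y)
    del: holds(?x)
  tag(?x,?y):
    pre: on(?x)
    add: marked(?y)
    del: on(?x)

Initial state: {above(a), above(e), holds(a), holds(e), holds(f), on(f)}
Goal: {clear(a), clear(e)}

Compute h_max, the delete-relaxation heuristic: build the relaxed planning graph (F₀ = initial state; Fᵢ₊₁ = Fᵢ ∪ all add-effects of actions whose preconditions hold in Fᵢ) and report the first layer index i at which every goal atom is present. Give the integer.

F0 = init (6 atoms)
F1 = F0 ∪ {clear(a), clear(e), clear(f), marked(a), marked(e), marked(f), on(a), on(e)}  (14 atoms)
goal ⊆ F1  ⇒  h_max = 1

1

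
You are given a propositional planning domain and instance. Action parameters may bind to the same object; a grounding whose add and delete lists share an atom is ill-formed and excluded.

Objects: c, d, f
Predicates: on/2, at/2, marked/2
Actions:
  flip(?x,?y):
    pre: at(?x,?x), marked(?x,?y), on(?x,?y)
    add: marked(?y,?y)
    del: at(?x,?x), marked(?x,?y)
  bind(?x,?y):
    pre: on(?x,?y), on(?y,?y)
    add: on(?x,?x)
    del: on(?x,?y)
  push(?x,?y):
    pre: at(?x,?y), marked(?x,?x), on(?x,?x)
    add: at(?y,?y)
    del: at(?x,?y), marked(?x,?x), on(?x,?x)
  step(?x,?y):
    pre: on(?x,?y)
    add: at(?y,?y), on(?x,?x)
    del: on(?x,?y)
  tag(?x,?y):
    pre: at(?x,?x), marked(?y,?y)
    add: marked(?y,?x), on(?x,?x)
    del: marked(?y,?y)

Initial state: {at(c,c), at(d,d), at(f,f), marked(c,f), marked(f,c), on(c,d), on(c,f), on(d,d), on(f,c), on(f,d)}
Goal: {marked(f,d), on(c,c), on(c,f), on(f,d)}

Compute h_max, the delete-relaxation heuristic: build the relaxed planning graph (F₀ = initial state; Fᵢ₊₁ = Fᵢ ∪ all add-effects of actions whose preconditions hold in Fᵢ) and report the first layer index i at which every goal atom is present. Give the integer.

2

F0 = init (10 atoms)
F1 = F0 ∪ {marked(c,c), marked(f,f), on(c,c), on(f,f)}  (14 atoms)
F2 = F1 ∪ {marked(c,d), marked(f,d)}  (16 atoms)
goal ⊆ F2  ⇒  h_max = 2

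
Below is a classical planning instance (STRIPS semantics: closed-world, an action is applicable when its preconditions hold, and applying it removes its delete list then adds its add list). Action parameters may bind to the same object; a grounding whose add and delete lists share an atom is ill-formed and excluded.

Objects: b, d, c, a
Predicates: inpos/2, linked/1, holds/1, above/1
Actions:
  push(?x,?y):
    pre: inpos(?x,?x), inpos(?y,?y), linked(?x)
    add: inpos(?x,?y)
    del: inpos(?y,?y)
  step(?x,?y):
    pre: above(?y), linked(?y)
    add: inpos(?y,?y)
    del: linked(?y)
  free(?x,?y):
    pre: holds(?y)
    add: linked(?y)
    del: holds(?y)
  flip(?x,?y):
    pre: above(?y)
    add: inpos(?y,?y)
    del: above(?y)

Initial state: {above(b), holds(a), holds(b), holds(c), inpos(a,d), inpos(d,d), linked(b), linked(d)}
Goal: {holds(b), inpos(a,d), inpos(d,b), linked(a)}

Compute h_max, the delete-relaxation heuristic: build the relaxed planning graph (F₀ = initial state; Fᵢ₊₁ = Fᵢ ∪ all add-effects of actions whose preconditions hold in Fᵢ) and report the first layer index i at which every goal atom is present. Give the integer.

2

F0 = init (8 atoms)
F1 = F0 ∪ {inpos(b,b), linked(a), linked(c)}  (11 atoms)
F2 = F1 ∪ {inpos(b,d), inpos(d,b)}  (13 atoms)
goal ⊆ F2  ⇒  h_max = 2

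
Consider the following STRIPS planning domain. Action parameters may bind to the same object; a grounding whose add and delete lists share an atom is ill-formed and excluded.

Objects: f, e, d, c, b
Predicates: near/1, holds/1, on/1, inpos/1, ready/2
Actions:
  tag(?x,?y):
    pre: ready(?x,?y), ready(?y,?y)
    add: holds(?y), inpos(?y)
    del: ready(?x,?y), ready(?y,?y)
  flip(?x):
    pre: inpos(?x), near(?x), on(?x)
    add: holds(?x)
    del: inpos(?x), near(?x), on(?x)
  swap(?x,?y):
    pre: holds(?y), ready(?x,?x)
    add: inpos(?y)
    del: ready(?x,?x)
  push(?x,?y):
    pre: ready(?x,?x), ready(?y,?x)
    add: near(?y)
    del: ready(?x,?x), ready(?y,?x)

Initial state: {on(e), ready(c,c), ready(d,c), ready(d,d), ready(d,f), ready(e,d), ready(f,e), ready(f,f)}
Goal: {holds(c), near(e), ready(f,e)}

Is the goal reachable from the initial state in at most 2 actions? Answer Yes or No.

1. tag(d,c)  →  {holds(c), inpos(c), on(e), ready(d,d), ready(d,f), ready(e,d), ready(f,e), ready(f,f)}
2. push(d,e)  →  {holds(c), inpos(c), near(e), on(e), ready(d,f), ready(f,e), ready(f,f)}
optimal plan length = 2; 2 ≤ 2

Yes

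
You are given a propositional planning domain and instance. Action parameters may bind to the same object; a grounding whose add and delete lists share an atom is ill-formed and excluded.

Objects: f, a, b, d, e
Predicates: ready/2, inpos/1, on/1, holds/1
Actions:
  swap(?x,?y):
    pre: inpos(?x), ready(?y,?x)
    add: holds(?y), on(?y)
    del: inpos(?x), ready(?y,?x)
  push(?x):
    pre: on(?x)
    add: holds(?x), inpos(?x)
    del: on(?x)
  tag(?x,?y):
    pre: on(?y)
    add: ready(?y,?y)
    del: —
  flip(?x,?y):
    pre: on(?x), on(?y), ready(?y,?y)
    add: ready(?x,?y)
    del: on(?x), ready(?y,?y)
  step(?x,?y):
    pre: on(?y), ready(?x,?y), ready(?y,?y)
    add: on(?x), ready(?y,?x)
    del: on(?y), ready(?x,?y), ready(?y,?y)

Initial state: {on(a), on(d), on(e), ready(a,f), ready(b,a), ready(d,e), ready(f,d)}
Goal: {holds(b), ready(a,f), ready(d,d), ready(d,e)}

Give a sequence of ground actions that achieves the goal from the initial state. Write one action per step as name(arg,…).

1. push(a)  →  {holds(a), inpos(a), on(d), on(e), ready(a,f), ready(b,a), ready(d,e), ready(f,d)}
2. swap(a,b)  →  {holds(a), holds(b), on(b), on(d), on(e), ready(a,f), ready(d,e), ready(f,d)}
3. tag(f,d)  →  {holds(a), holds(b), on(b), on(d), on(e), ready(a,f), ready(d,d), ready(d,e), ready(f,d)}

push(a); swap(a,b); tag(f,d)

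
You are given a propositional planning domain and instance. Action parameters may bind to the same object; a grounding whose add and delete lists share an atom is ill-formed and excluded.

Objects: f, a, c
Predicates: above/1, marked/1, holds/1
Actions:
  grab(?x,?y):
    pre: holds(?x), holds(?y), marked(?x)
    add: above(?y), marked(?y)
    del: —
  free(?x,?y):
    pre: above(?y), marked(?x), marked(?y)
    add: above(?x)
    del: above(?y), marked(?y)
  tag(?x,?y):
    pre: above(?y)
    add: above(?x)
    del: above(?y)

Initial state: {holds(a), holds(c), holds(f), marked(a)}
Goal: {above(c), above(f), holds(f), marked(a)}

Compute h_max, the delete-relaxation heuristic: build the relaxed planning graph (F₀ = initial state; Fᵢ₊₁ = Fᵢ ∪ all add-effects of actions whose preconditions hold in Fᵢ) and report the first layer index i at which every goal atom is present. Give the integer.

F0 = init (4 atoms)
F1 = F0 ∪ {above(a), above(c), above(f), marked(c), marked(f)}  (9 atoms)
goal ⊆ F1  ⇒  h_max = 1

1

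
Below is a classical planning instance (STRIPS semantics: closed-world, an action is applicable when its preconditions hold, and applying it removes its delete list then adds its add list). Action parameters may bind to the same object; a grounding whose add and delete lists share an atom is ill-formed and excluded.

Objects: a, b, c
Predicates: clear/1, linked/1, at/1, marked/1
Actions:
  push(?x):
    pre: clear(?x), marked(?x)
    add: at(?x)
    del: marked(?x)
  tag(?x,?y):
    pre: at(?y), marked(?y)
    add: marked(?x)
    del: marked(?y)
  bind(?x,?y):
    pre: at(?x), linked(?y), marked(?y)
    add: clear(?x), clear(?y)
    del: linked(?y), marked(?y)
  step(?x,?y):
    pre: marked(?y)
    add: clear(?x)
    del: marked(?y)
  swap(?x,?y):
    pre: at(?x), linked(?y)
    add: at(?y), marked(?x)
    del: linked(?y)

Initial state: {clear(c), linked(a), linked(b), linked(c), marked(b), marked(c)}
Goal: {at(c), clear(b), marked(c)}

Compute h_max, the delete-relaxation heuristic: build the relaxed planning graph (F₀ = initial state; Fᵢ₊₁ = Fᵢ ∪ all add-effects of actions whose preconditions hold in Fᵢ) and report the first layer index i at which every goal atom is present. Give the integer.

1

F0 = init (6 atoms)
F1 = F0 ∪ {at(c), clear(a), clear(b)}  (9 atoms)
goal ⊆ F1  ⇒  h_max = 1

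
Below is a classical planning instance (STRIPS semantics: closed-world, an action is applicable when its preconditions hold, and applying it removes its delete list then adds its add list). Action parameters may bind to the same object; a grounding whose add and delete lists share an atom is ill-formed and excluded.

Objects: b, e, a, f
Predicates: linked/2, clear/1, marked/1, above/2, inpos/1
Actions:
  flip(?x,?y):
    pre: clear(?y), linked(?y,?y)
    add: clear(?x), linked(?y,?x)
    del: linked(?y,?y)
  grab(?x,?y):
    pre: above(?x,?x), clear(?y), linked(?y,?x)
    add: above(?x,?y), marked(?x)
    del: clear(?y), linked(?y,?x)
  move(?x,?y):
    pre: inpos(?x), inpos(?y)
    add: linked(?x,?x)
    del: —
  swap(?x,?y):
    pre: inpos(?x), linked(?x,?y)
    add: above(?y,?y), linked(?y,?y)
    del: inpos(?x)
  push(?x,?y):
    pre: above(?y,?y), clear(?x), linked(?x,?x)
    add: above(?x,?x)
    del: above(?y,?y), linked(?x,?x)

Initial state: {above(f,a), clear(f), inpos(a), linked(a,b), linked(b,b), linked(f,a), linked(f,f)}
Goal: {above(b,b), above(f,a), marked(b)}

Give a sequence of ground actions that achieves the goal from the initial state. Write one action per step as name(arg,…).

flip(b,f); swap(a,b); grab(b,b)

1. flip(b,f)  →  {above(f,a), clear(b), clear(f), inpos(a), linked(a,b), linked(b,b), linked(f,a), linked(f,b)}
2. swap(a,b)  →  {above(b,b), above(f,a), clear(b), clear(f), linked(a,b), linked(b,b), linked(f,a), linked(f,b)}
3. grab(b,b)  →  {above(b,b), above(f,a), clear(f), linked(a,b), linked(f,a), linked(f,b), marked(b)}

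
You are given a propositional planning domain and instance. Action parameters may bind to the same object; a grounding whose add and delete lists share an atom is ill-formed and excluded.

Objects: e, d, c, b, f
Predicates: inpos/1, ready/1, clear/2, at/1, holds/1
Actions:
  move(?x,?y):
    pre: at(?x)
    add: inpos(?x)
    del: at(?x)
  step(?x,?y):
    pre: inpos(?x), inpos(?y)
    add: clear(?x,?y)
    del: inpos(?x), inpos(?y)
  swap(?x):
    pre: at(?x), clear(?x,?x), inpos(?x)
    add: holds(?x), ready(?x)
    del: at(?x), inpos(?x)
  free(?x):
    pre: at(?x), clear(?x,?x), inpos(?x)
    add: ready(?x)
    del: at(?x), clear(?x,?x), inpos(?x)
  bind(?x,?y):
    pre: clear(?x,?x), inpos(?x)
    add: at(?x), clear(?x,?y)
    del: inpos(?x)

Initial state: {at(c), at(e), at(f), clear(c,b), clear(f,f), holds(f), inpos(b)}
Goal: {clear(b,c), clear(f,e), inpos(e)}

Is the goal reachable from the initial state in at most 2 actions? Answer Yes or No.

1. move(e,e)  →  {at(c), at(f), clear(c,b), clear(f,f), holds(f), inpos(b), inpos(e)}
2. move(c,e)  →  {at(f), clear(c,b), clear(f,f), holds(f), inpos(b), inpos(c), inpos(e)}
3. move(f,e)  →  {clear(c,b), clear(f,f), holds(f), inpos(b), inpos(c), inpos(e), inpos(f)}
4. step(b,c)  →  {clear(b,c), clear(c,b), clear(f,f), holds(f), inpos(e), inpos(f)}
5. bind(f,e)  →  {at(f), clear(b,c), clear(c,b), clear(f,e), clear(f,f), holds(f), inpos(e)}
optimal plan length = 5; 5 > 2

No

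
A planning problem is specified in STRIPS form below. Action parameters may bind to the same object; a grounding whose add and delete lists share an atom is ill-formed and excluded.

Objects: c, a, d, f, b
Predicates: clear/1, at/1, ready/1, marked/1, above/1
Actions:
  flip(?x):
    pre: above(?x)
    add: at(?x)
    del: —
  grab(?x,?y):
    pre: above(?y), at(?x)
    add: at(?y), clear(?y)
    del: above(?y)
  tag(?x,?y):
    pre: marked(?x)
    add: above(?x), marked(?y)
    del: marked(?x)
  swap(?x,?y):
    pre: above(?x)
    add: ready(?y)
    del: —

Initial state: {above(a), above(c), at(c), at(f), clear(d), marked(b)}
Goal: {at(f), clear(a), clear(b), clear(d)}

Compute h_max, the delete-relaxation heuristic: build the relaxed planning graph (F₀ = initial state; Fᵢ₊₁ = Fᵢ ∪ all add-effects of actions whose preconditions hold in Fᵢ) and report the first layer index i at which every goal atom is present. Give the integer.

2

F0 = init (6 atoms)
F1 = F0 ∪ {above(b), at(a), clear(a), clear(c), marked(a), marked(c), marked(d), marked(f), ready(a), ready(b), ready(c), ready(d), ready(f)}  (19 atoms)
F2 = F1 ∪ {above(d), above(f), at(b), clear(b)}  (23 atoms)
goal ⊆ F2  ⇒  h_max = 2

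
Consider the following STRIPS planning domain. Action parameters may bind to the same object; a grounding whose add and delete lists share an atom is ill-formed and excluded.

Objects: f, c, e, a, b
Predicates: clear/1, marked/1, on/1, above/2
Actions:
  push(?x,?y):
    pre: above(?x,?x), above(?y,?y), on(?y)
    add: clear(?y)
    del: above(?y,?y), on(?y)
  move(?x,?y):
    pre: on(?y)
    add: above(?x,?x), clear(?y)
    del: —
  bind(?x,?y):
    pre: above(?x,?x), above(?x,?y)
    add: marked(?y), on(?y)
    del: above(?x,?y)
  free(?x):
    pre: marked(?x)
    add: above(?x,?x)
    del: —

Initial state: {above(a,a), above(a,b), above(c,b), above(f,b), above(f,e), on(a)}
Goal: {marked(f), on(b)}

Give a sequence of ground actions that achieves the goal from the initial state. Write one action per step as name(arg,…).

move(f,a); bind(f,f); bind(a,b)

1. move(f,a)  →  {above(a,a), above(a,b), above(c,b), above(f,b), above(f,e), above(f,f), clear(a), on(a)}
2. bind(f,f)  →  {above(a,a), above(a,b), above(c,b), above(f,b), above(f,e), clear(a), marked(f), on(a), on(f)}
3. bind(a,b)  →  {above(a,a), above(c,b), above(f,b), above(f,e), clear(a), marked(b), marked(f), on(a), on(b), on(f)}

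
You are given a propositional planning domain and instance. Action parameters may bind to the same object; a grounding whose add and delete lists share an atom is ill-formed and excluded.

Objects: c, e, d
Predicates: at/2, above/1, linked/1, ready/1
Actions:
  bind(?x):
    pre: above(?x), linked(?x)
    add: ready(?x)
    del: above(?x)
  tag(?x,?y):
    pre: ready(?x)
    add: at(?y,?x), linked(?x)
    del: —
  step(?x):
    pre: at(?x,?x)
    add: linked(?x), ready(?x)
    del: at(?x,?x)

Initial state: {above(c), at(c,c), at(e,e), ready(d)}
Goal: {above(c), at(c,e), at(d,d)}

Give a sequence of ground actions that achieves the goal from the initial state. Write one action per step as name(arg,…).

1. tag(d,d)  →  {above(c), at(c,c), at(d,d), at(e,e), linked(d), ready(d)}
2. step(e)  →  {above(c), at(c,c), at(d,d), linked(d), linked(e), ready(d), ready(e)}
3. tag(e,c)  →  {above(c), at(c,c), at(c,e), at(d,d), linked(d), linked(e), ready(d), ready(e)}

tag(d,d); step(e); tag(e,c)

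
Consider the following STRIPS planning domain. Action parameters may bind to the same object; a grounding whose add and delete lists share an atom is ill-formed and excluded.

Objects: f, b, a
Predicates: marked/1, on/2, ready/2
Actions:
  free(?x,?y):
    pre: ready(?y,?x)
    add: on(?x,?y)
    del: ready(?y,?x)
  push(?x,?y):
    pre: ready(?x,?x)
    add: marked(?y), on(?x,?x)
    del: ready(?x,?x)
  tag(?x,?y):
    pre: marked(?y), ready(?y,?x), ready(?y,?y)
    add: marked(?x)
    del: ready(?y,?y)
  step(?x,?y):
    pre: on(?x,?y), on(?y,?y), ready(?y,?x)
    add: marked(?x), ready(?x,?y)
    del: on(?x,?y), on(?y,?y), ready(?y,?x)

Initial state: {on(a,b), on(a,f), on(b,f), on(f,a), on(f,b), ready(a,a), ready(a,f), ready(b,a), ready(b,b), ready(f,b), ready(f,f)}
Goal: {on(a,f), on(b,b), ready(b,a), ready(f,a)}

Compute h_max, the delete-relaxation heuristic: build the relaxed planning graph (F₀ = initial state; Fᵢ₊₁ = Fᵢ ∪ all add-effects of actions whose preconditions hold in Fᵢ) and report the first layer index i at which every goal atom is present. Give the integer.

2

F0 = init (11 atoms)
F1 = F0 ∪ {marked(a), marked(b), marked(f), on(a,a), on(b,b), on(f,f)}  (17 atoms)
F2 = F1 ∪ {ready(a,b), ready(b,f), ready(f,a)}  (20 atoms)
goal ⊆ F2  ⇒  h_max = 2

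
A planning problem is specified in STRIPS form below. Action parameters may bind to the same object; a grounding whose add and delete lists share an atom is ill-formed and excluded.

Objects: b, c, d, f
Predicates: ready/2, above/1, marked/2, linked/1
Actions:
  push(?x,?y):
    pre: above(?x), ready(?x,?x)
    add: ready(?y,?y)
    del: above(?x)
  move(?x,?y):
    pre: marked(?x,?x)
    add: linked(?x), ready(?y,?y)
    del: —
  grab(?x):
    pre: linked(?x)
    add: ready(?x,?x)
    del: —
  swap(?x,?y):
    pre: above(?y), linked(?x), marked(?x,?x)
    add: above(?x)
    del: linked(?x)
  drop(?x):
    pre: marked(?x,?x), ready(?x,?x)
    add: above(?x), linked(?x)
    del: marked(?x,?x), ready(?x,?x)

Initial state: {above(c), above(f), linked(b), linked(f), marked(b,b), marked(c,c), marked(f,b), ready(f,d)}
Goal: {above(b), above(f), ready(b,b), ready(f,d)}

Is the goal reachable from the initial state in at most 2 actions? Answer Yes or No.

Yes

1. move(b,b)  →  {above(c), above(f), linked(b), linked(f), marked(b,b), marked(c,c), marked(f,b), ready(b,b), ready(f,d)}
2. swap(b,c)  →  {above(b), above(c), above(f), linked(f), marked(b,b), marked(c,c), marked(f,b), ready(b,b), ready(f,d)}
optimal plan length = 2; 2 ≤ 2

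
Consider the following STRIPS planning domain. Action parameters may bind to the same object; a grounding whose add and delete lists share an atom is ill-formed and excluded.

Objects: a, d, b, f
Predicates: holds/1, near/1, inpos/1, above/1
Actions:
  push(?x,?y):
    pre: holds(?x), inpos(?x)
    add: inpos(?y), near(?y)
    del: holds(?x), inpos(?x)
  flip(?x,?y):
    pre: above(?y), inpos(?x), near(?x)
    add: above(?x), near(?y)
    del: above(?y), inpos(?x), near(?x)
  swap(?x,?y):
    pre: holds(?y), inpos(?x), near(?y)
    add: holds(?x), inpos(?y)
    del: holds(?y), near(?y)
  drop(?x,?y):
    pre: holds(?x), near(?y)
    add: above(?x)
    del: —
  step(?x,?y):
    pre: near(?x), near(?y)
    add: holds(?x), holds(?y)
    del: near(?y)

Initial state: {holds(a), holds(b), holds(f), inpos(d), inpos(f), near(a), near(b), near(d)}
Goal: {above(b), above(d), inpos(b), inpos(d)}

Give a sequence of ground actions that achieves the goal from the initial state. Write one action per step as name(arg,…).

drop(b,a); swap(d,b); drop(d,a)

1. drop(b,a)  →  {above(b), holds(a), holds(b), holds(f), inpos(d), inpos(f), near(a), near(b), near(d)}
2. swap(d,b)  →  {above(b), holds(a), holds(d), holds(f), inpos(b), inpos(d), inpos(f), near(a), near(d)}
3. drop(d,a)  →  {above(b), above(d), holds(a), holds(d), holds(f), inpos(b), inpos(d), inpos(f), near(a), near(d)}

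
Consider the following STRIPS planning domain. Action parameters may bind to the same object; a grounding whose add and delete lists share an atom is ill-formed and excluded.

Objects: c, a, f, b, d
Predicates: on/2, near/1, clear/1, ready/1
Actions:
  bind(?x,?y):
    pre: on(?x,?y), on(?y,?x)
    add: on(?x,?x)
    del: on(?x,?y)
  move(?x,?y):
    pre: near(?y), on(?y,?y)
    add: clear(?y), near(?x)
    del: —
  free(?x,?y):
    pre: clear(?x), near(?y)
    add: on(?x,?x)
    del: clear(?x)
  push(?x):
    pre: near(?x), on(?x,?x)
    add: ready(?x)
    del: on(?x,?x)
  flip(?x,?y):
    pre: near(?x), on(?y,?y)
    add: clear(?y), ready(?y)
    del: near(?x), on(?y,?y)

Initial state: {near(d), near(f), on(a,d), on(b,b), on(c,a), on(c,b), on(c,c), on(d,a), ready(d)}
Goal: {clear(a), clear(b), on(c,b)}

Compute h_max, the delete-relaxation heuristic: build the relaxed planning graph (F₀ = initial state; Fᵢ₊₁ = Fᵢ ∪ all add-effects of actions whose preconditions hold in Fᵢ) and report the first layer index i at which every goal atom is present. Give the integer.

2

F0 = init (9 atoms)
F1 = F0 ∪ {clear(b), clear(c), on(a,a), on(d,d), ready(b), ready(c)}  (15 atoms)
F2 = F1 ∪ {clear(a), clear(d), near(a), near(b), near(c), ready(a)}  (21 atoms)
goal ⊆ F2  ⇒  h_max = 2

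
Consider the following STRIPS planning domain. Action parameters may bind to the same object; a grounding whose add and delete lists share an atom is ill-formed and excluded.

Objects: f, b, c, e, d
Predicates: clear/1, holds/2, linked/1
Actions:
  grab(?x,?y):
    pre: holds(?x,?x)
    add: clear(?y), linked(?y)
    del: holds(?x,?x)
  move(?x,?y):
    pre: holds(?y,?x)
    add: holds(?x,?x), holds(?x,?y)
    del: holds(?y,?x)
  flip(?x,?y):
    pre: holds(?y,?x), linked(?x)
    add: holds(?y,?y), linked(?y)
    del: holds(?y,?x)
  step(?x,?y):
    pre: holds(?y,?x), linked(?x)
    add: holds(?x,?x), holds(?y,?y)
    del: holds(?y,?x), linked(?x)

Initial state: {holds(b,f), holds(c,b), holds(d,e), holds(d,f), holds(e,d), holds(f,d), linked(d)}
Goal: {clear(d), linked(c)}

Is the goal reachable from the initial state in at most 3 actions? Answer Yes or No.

1. step(d,f)  →  {holds(b,f), holds(c,b), holds(d,d), holds(d,e), holds(d,f), holds(e,d), holds(f,f)}
2. grab(f,c)  →  {clear(c), holds(b,f), holds(c,b), holds(d,d), holds(d,e), holds(d,f), holds(e,d), linked(c)}
3. grab(d,d)  →  {clear(c), clear(d), holds(b,f), holds(c,b), holds(d,e), holds(d,f), holds(e,d), linked(c), linked(d)}
optimal plan length = 3; 3 ≤ 3

Yes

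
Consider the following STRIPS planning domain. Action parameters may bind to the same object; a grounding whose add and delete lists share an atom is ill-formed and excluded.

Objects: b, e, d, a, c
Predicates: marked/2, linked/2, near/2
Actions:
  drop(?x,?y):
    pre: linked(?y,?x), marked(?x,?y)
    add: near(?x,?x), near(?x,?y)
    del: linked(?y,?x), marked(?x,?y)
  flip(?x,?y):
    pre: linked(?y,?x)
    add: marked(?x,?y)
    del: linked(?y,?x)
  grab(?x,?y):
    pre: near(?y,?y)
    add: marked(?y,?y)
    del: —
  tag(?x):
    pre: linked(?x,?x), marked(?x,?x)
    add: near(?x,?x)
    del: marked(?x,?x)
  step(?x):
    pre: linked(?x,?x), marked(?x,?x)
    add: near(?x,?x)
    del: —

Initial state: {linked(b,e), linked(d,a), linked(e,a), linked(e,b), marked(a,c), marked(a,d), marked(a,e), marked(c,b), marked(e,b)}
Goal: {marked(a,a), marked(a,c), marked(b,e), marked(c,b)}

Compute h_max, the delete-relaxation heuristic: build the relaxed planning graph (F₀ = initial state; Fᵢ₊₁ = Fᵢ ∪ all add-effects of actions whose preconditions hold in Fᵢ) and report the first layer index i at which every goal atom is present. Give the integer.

2

F0 = init (9 atoms)
F1 = F0 ∪ {marked(b,e), near(a,a), near(a,d), near(a,e), near(e,b), near(e,e)}  (15 atoms)
F2 = F1 ∪ {marked(a,a), marked(e,e), near(b,b), near(b,e)}  (19 atoms)
goal ⊆ F2  ⇒  h_max = 2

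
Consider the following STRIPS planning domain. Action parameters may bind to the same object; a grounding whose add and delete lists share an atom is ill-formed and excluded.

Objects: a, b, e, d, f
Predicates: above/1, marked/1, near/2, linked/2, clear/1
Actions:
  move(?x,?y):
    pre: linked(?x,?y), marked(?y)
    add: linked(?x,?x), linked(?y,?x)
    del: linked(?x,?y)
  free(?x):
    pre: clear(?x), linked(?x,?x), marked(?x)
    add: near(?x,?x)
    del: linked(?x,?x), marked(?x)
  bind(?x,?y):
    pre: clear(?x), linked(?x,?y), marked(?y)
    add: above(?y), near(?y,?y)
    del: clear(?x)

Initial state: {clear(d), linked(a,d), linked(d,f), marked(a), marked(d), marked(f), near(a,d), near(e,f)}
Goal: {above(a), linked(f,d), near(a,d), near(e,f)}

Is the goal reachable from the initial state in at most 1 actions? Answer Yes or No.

1. move(a,d)  →  {clear(d), linked(a,a), linked(d,a), linked(d,f), marked(a), marked(d), marked(f), near(a,d), near(e,f)}
2. move(d,f)  →  {clear(d), linked(a,a), linked(d,a), linked(d,d), linked(f,d), marked(a), marked(d), marked(f), near(a,d), near(e,f)}
3. bind(d,a)  →  {above(a), linked(a,a), linked(d,a), linked(d,d), linked(f,d), marked(a), marked(d), marked(f), near(a,a), near(a,d), near(e,f)}
optimal plan length = 3; 3 > 1

No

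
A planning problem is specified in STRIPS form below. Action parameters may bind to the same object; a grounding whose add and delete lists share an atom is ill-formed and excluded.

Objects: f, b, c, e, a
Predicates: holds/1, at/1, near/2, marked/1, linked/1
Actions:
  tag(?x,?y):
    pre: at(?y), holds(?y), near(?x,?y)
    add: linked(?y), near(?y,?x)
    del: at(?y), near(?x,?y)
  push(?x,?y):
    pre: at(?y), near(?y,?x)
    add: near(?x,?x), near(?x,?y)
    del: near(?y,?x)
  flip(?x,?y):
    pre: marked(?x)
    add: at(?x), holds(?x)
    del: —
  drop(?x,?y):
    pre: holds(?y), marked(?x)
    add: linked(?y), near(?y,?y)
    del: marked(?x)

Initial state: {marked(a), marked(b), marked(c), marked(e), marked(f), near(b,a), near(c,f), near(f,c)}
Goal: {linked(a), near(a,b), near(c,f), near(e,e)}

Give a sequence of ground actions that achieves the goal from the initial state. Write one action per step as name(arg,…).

flip(e,f); flip(a,f); tag(b,a); drop(f,e)

1. flip(e,f)  →  {at(e), holds(e), marked(a), marked(b), marked(c), marked(e), marked(f), near(b,a), near(c,f), near(f,c)}
2. flip(a,f)  →  {at(a), at(e), holds(a), holds(e), marked(a), marked(b), marked(c), marked(e), marked(f), near(b,a), near(c,f), near(f,c)}
3. tag(b,a)  →  {at(e), holds(a), holds(e), linked(a), marked(a), marked(b), marked(c), marked(e), marked(f), near(a,b), near(c,f), near(f,c)}
4. drop(f,e)  →  {at(e), holds(a), holds(e), linked(a), linked(e), marked(a), marked(b), marked(c), marked(e), near(a,b), near(c,f), near(e,e), near(f,c)}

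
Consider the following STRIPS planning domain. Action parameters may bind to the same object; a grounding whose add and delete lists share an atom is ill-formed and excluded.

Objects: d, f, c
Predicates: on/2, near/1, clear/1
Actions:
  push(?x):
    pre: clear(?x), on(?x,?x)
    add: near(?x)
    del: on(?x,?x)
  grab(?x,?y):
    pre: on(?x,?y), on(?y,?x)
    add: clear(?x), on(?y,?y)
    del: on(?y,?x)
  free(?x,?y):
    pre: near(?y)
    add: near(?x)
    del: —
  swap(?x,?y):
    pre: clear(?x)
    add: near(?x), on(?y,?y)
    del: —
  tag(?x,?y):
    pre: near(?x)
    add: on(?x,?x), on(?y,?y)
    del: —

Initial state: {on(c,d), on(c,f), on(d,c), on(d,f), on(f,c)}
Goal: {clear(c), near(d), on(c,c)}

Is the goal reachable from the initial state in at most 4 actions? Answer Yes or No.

1. grab(d,c)  →  {clear(d), on(c,c), on(c,f), on(d,c), on(d,f), on(f,c)}
2. grab(c,f)  →  {clear(c), clear(d), on(c,c), on(c,f), on(d,c), on(d,f), on(f,f)}
3. swap(d,d)  →  {clear(c), clear(d), near(d), on(c,c), on(c,f), on(d,c), on(d,d), on(d,f), on(f,f)}
optimal plan length = 3; 3 ≤ 4

Yes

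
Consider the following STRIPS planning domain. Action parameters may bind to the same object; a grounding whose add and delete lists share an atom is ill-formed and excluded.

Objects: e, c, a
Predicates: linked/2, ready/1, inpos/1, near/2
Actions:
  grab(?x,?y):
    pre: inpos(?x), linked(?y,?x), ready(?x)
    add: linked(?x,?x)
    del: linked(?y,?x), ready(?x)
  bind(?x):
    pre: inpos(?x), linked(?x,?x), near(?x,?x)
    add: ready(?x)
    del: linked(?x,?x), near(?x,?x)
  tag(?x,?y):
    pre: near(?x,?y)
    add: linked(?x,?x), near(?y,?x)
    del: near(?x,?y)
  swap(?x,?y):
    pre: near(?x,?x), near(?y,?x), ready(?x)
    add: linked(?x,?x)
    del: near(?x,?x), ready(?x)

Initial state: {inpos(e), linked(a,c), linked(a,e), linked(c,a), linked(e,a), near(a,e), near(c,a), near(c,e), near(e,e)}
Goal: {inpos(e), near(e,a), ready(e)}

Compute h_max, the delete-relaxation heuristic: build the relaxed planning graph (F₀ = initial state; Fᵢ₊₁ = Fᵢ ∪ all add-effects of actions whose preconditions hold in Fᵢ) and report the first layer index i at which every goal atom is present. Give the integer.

F0 = init (9 atoms)
F1 = F0 ∪ {linked(a,a), linked(c,c), near(a,c), near(e,a), near(e,c)}  (14 atoms)
F2 = F1 ∪ {linked(e,e)}  (15 atoms)
F3 = F2 ∪ {ready(e)}  (16 atoms)
goal ⊆ F3  ⇒  h_max = 3

3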